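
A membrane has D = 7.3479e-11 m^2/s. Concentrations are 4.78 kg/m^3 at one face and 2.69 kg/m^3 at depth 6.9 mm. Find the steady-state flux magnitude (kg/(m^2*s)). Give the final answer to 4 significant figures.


J = -D * (dC/dx) = D * (C1 - C2) / dx
J = 7.3479e-11 * (4.78 - 2.69) / 6.9e-03
J = 2.226e-08 kg/(m^2*s)


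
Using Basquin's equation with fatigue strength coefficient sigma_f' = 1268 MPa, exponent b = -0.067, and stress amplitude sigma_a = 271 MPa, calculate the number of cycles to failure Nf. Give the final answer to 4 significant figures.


sigma_a = sigma_f' * (2*Nf)^b
2*Nf = (sigma_a / sigma_f')^(1/b)
2*Nf = (271 / 1268)^(1/-0.067)
2*Nf = 1.00517e+10
Nf = 5.026e+09 cycles


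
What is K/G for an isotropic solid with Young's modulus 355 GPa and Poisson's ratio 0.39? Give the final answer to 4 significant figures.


G = E / (2*(1+nu))
G = 355 / (2*(1+0.39)) = 127.698 GPa
K = E / (3*(1-2*nu))
K = 355 / (3*(1-2*0.39)) = 537.879 GPa
K/G = 537.879 / 127.698 = 4.212


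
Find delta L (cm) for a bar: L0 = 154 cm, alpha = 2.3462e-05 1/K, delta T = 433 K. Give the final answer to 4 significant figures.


dL = L0 * alpha * dT
dL = 154 * 2.3462e-05 * 433
dL = 1.564 cm


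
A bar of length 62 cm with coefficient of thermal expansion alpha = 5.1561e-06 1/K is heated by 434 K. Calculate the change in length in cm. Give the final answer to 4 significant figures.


dL = L0 * alpha * dT
dL = 62 * 5.1561e-06 * 434
dL = 0.1387 cm


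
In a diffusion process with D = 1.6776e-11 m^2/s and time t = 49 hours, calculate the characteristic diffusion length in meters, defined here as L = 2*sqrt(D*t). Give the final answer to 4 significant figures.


t = 49 hr = 176400 s
Diffusion length = 2*sqrt(D*t)
= 2*sqrt(1.6776e-11 * 176400)
= 3.441e-03 m


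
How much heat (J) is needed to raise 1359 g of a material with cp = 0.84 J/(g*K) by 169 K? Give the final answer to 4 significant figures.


Q = m * cp * dT
Q = 1359 * 0.84 * 169
Q = 192900 J


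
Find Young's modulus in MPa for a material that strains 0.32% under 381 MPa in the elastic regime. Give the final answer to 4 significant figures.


E = sigma / epsilon
epsilon = 0.32% = 3.2e-03
E = 381 / 3.2e-03
E = 119100 MPa


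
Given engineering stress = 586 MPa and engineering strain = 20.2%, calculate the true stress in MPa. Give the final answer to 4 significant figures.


sigma_true = sigma_eng * (1 + epsilon_eng)
sigma_true = 586 * (1 + 0.202)
sigma_true = 704.4 MPa


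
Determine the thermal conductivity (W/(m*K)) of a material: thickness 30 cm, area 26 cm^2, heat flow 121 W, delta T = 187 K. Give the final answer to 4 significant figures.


k = Q*L / (A*dT)
L = 0.3 m, A = 2.6e-03 m^2
k = 121 * 0.3 / (2.6e-03 * 187)
k = 74.66 W/(m*K)


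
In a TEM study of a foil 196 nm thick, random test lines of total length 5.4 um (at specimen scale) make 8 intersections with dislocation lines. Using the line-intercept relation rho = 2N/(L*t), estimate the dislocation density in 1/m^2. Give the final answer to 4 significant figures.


rho = 2N / (L * t)
L = 5.4 um = 5.4e-06 m, t = 196 nm = 1.96e-07 m
rho = 2 * 8 / (5.4e-06 * 1.96e-07)
rho = 1.512e+13 1/m^2


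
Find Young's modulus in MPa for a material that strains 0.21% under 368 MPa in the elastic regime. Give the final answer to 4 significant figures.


E = sigma / epsilon
epsilon = 0.21% = 2.1e-03
E = 368 / 2.1e-03
E = 175200 MPa


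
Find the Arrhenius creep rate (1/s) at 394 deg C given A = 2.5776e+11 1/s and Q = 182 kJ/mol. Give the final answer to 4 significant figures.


rate = A * exp(-Q / (R*T))
T = 394 + 273.15 = 667.15 K
rate = 2.5776e+11 * exp(-182e3 / (8.314 * 667.15))
rate = 1.449e-03 1/s


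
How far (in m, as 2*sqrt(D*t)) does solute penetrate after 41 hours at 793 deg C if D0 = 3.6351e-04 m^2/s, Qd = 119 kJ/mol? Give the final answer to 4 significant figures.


Step 1: D = D0 * exp(-Qd/(R*T))
T = 1066.15 K
D = 3.6351e-04 * exp(-119e3 / (8.314 * 1066.15)) = 5.37099e-10 m^2/s
Step 2: L = 2*sqrt(D*t)
t = 41 h = 147600 s
L = 2*sqrt(5.37099e-10 * 147600) = 0.01781 m


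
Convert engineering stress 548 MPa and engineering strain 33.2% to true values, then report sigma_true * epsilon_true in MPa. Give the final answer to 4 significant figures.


sigma_true = sigma_eng * (1 + epsilon_eng)
sigma_true = 548 * (1 + 0.332) = 729.936 MPa
epsilon_true = ln(1 + epsilon_eng)
epsilon_true = ln(1 + 0.332) = 0.286682
sigma_true * epsilon_true = 729.936 * 0.286682 = 209.3 MPa


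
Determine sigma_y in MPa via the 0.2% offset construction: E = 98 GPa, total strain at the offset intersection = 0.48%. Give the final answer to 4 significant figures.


Offset strain = 0.002
Elastic strain at yield = total_strain - offset = 4.8e-03 - 0.002 = 2.8e-03
sigma_y = E * elastic_strain = 98000 * 2.8e-03
sigma_y = 274.4 MPa


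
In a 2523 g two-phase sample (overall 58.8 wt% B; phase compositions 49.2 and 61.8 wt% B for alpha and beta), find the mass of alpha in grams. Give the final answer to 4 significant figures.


f_alpha = (C_beta - C0) / (C_beta - C_alpha)
f_alpha = (61.8 - 58.8) / (61.8 - 49.2) = 0.238095
m_alpha = f_alpha * m_total = 0.238095 * 2523 = 600.7 g


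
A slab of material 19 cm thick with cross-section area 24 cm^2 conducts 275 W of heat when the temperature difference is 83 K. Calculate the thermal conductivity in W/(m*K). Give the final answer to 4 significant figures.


k = Q*L / (A*dT)
L = 0.19 m, A = 2.4e-03 m^2
k = 275 * 0.19 / (2.4e-03 * 83)
k = 262.3 W/(m*K)


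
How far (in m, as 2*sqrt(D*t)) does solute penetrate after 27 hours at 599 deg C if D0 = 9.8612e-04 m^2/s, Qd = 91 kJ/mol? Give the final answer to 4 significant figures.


Step 1: D = D0 * exp(-Qd/(R*T))
T = 872.15 K
D = 9.8612e-04 * exp(-91e3 / (8.314 * 872.15)) = 3.49606e-09 m^2/s
Step 2: L = 2*sqrt(D*t)
t = 27 h = 97200 s
L = 2*sqrt(3.49606e-09 * 97200) = 0.03687 m


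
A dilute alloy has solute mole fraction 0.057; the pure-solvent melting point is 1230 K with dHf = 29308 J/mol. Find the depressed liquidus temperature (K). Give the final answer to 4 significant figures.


dT = R*Tm^2*x / dHf
dT = 8.314 * 1230^2 * 0.057 / 29308
dT = 24.463 K
T_new = 1230 - 24.463 = 1206 K


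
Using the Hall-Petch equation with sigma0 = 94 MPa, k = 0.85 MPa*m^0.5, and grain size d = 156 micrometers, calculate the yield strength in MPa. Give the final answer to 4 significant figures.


sigma_y = sigma0 + k / sqrt(d)
d = 156 um = 1.56e-04 m
sigma_y = 94 + 0.85 / sqrt(1.56e-04)
sigma_y = 162.1 MPa


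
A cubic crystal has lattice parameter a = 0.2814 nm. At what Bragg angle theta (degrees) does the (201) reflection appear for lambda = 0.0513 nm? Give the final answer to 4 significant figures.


d = a / sqrt(h^2+k^2+l^2)
d = 0.2814 / sqrt(5) = 0.125846 nm
lambda = 2*d*sin(theta)  =>  sin(theta) = lambda / (2*d)
sin(theta) = 0.0513 / (2 * 0.125846) = 0.203821
theta = 11.76 deg


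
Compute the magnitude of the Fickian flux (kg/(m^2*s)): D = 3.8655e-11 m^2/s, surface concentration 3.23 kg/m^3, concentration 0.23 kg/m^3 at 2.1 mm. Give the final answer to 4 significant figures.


J = -D * (dC/dx) = D * (C1 - C2) / dx
J = 3.8655e-11 * (3.23 - 0.23) / 2.1e-03
J = 5.522e-08 kg/(m^2*s)


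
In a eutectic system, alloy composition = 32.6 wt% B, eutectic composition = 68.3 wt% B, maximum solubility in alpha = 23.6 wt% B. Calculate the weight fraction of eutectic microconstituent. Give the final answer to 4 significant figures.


f_primary = (C_e - C0) / (C_e - C_alpha_max)
f_primary = (68.3 - 32.6) / (68.3 - 23.6)
f_primary = 0.798658
f_eutectic = 1 - 0.798658 = 0.2013


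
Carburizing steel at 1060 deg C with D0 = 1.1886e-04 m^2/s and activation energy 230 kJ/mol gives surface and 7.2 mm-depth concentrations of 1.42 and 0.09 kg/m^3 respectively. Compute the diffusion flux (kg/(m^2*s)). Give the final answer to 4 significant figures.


Step 1: D = D0 * exp(-Qd/(R*T))
T = 1060 + 273.15 = 1333.15 K
D = 1.1886e-04 * exp(-230e3 / (8.314 * 1333.15)) = 1.1561e-13 m^2/s
Step 2: J = D * (C1 - C2) / dx
J = 1.1561e-13 * (1.42 - 0.09) / 7.2e-03
J = 2.136e-11 kg/(m^2*s)


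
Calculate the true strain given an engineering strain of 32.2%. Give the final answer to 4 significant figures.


epsilon_true = ln(1 + epsilon_eng)
epsilon_true = ln(1 + 0.322)
epsilon_true = 0.2791


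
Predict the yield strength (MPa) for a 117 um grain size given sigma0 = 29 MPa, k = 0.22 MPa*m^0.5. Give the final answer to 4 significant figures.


sigma_y = sigma0 + k / sqrt(d)
d = 117 um = 1.17e-04 m
sigma_y = 29 + 0.22 / sqrt(1.17e-04)
sigma_y = 49.34 MPa


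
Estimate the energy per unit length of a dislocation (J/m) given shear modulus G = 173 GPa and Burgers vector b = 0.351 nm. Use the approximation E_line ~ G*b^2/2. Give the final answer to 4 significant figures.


E = G*b^2/2
b = 0.351 nm = 3.51e-10 m
G = 173 GPa = 1.73e+11 Pa
E = 0.5 * 1.73e+11 * (3.51e-10)^2
E = 1.066e-08 J/m


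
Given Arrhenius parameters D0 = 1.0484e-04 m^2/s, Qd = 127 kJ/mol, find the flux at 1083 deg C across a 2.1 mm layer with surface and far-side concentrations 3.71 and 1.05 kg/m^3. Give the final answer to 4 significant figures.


Step 1: D = D0 * exp(-Qd/(R*T))
T = 1083 + 273.15 = 1356.15 K
D = 1.0484e-04 * exp(-127e3 / (8.314 * 1356.15)) = 1.34496e-09 m^2/s
Step 2: J = D * (C1 - C2) / dx
J = 1.34496e-09 * (3.71 - 1.05) / 2.1e-03
J = 1.704e-06 kg/(m^2*s)


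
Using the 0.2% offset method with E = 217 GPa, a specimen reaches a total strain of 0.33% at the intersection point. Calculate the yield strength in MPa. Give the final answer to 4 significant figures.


Offset strain = 0.002
Elastic strain at yield = total_strain - offset = 3.3e-03 - 0.002 = 1.3e-03
sigma_y = E * elastic_strain = 217000 * 1.3e-03
sigma_y = 282.1 MPa


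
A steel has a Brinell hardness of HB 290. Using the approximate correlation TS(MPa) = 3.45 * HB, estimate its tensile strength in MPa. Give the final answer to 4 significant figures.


TS (MPa) = 3.45 * HB
TS = 3.45 * 290
TS = 1001 MPa


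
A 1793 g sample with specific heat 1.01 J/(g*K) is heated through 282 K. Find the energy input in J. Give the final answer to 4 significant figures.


Q = m * cp * dT
Q = 1793 * 1.01 * 282
Q = 510700 J


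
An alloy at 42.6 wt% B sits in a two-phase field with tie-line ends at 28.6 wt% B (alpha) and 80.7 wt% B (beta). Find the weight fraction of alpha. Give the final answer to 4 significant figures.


f_alpha = (C_beta - C0) / (C_beta - C_alpha)
f_alpha = (80.7 - 42.6) / (80.7 - 28.6)
f_alpha = 0.7313


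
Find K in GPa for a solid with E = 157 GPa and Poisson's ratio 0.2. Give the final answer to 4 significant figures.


K = E / (3*(1-2*nu))
K = 157 / (3*(1-2*0.2))
K = 87.22 GPa


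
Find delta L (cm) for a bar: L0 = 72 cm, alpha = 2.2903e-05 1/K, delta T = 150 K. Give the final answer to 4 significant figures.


dL = L0 * alpha * dT
dL = 72 * 2.2903e-05 * 150
dL = 0.2474 cm


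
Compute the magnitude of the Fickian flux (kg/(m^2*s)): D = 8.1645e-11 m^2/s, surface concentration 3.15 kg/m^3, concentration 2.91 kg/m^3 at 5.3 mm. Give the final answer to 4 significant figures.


J = -D * (dC/dx) = D * (C1 - C2) / dx
J = 8.1645e-11 * (3.15 - 2.91) / 5.3e-03
J = 3.697e-09 kg/(m^2*s)


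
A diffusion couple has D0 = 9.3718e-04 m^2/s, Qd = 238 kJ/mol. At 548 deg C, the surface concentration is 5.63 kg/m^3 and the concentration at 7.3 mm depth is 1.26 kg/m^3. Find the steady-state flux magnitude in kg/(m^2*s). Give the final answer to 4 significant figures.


Step 1: D = D0 * exp(-Qd/(R*T))
T = 548 + 273.15 = 821.15 K
D = 9.3718e-04 * exp(-238e3 / (8.314 * 821.15)) = 6.7877e-19 m^2/s
Step 2: J = D * (C1 - C2) / dx
J = 6.7877e-19 * (5.63 - 1.26) / 7.3e-03
J = 4.063e-16 kg/(m^2*s)


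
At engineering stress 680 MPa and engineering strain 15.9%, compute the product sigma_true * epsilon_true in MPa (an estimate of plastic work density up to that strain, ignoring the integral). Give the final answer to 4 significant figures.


sigma_true = sigma_eng * (1 + epsilon_eng)
sigma_true = 680 * (1 + 0.159) = 788.12 MPa
epsilon_true = ln(1 + epsilon_eng)
epsilon_true = ln(1 + 0.159) = 0.147558
sigma_true * epsilon_true = 788.12 * 0.147558 = 116.3 MPa


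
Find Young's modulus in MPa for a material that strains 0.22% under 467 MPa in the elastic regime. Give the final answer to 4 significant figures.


E = sigma / epsilon
epsilon = 0.22% = 2.2e-03
E = 467 / 2.2e-03
E = 212300 MPa


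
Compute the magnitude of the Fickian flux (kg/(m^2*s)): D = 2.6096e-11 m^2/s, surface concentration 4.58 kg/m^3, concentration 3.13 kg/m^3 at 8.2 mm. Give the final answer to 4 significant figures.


J = -D * (dC/dx) = D * (C1 - C2) / dx
J = 2.6096e-11 * (4.58 - 3.13) / 8.2e-03
J = 4.615e-09 kg/(m^2*s)


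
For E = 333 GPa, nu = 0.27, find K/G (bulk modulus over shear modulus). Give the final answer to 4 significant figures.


G = E / (2*(1+nu))
G = 333 / (2*(1+0.27)) = 131.102 GPa
K = E / (3*(1-2*nu))
K = 333 / (3*(1-2*0.27)) = 241.304 GPa
K/G = 241.304 / 131.102 = 1.841


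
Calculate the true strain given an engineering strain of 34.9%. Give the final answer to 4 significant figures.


epsilon_true = ln(1 + epsilon_eng)
epsilon_true = ln(1 + 0.349)
epsilon_true = 0.2994


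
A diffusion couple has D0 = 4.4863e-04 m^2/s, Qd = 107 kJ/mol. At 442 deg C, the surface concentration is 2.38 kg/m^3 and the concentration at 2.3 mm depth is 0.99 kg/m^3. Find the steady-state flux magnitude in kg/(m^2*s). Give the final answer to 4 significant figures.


Step 1: D = D0 * exp(-Qd/(R*T))
T = 442 + 273.15 = 715.15 K
D = 4.4863e-04 * exp(-107e3 / (8.314 * 715.15)) = 6.85983e-12 m^2/s
Step 2: J = D * (C1 - C2) / dx
J = 6.85983e-12 * (2.38 - 0.99) / 2.3e-03
J = 4.146e-09 kg/(m^2*s)


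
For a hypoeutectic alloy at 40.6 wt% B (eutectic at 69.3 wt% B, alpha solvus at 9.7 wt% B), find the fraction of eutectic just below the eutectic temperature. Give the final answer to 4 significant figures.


f_primary = (C_e - C0) / (C_e - C_alpha_max)
f_primary = (69.3 - 40.6) / (69.3 - 9.7)
f_primary = 0.481544
f_eutectic = 1 - 0.481544 = 0.5185


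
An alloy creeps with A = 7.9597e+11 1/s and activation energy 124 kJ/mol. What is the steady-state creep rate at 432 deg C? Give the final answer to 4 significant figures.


rate = A * exp(-Q / (R*T))
T = 432 + 273.15 = 705.15 K
rate = 7.9597e+11 * exp(-124e3 / (8.314 * 705.15))
rate = 519 1/s


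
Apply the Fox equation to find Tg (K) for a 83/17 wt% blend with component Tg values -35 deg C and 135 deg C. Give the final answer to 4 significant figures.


1/Tg = w1/Tg1 + w2/Tg2 (in Kelvin)
Tg1 = 238.15 K, Tg2 = 408.15 K
1/Tg = 0.83/238.15 + 0.17/408.15
Tg = 256.3 K


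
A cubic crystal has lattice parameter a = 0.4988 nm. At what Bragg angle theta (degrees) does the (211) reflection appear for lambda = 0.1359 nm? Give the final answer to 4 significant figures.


d = a / sqrt(h^2+k^2+l^2)
d = 0.4988 / sqrt(6) = 0.203634 nm
lambda = 2*d*sin(theta)  =>  sin(theta) = lambda / (2*d)
sin(theta) = 0.1359 / (2 * 0.203634) = 0.333687
theta = 19.49 deg


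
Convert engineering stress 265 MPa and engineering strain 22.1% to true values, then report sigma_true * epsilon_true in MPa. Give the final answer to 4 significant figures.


sigma_true = sigma_eng * (1 + epsilon_eng)
sigma_true = 265 * (1 + 0.221) = 323.565 MPa
epsilon_true = ln(1 + epsilon_eng)
epsilon_true = ln(1 + 0.221) = 0.19967
sigma_true * epsilon_true = 323.565 * 0.19967 = 64.61 MPa


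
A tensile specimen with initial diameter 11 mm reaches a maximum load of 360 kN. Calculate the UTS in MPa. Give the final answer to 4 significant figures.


A0 = pi*(d/2)^2 = pi*(11/2)^2 = 95.0332 mm^2
UTS = F_max / A0 = 360*1000 / 95.0332
UTS = 3788 MPa


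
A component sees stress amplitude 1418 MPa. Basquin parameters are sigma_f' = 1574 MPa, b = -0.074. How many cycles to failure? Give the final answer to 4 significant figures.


sigma_a = sigma_f' * (2*Nf)^b
2*Nf = (sigma_a / sigma_f')^(1/b)
2*Nf = (1418 / 1574)^(1/-0.074)
2*Nf = 4.09777
Nf = 2.049 cycles


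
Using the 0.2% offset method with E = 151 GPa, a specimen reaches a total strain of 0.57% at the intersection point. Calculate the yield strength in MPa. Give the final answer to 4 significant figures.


Offset strain = 0.002
Elastic strain at yield = total_strain - offset = 5.7e-03 - 0.002 = 3.7e-03
sigma_y = E * elastic_strain = 151000 * 3.7e-03
sigma_y = 558.7 MPa


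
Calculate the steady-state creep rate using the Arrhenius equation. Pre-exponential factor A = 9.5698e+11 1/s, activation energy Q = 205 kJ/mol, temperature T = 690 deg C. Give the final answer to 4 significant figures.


rate = A * exp(-Q / (R*T))
T = 690 + 273.15 = 963.15 K
rate = 9.5698e+11 * exp(-205e3 / (8.314 * 963.15))
rate = 7.29 1/s


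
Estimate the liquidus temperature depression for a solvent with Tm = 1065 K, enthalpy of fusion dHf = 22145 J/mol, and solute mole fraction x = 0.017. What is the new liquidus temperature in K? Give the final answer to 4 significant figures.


dT = R*Tm^2*x / dHf
dT = 8.314 * 1065^2 * 0.017 / 22145
dT = 7.23906 K
T_new = 1065 - 7.23906 = 1058 K


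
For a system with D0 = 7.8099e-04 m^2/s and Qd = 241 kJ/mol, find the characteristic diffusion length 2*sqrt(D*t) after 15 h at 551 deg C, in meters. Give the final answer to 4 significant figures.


Step 1: D = D0 * exp(-Qd/(R*T))
T = 824.15 K
D = 7.8099e-04 * exp(-241e3 / (8.314 * 824.15)) = 4.14486e-19 m^2/s
Step 2: L = 2*sqrt(D*t)
t = 15 h = 54000 s
L = 2*sqrt(4.14486e-19 * 54000) = 2.992e-07 m


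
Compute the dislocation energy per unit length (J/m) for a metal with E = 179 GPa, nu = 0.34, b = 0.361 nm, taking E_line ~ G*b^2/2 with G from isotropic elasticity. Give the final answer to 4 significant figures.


Step 1: G = E / (2*(1+nu))
G = 179 / (2*(1+0.34)) = 66.791 GPa = 6.6791e+10 Pa
Step 2: E_line = G*b^2/2
b = 0.361 nm = 3.61e-10 m
E_line = 0.5 * 6.6791e+10 * (3.61e-10)^2 = 4.352e-09 J/m


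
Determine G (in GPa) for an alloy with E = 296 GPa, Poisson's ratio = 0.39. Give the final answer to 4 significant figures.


G = E / (2*(1+nu))
G = 296 / (2*(1+0.39))
G = 106.5 GPa


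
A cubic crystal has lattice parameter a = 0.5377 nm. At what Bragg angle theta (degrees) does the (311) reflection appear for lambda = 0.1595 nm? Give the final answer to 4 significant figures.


d = a / sqrt(h^2+k^2+l^2)
d = 0.5377 / sqrt(11) = 0.162123 nm
lambda = 2*d*sin(theta)  =>  sin(theta) = lambda / (2*d)
sin(theta) = 0.1595 / (2 * 0.162123) = 0.491912
theta = 29.47 deg


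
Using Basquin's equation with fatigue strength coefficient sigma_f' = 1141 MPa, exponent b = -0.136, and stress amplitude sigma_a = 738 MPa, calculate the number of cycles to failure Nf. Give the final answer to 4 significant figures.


sigma_a = sigma_f' * (2*Nf)^b
2*Nf = (sigma_a / sigma_f')^(1/b)
2*Nf = (738 / 1141)^(1/-0.136)
2*Nf = 24.6259
Nf = 12.31 cycles


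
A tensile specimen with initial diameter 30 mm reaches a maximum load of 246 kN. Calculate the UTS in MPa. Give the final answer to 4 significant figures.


A0 = pi*(d/2)^2 = pi*(30/2)^2 = 706.858 mm^2
UTS = F_max / A0 = 246*1000 / 706.858
UTS = 348 MPa


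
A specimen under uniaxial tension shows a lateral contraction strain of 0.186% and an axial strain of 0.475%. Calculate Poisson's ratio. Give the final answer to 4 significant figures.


nu = -epsilon_lat / epsilon_axial
Lateral strain is contraction (negative), so using magnitudes:
nu = 0.186 / 0.475
nu = 0.3916


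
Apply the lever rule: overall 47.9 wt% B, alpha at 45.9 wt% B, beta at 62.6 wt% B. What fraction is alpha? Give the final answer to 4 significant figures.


f_alpha = (C_beta - C0) / (C_beta - C_alpha)
f_alpha = (62.6 - 47.9) / (62.6 - 45.9)
f_alpha = 0.8802


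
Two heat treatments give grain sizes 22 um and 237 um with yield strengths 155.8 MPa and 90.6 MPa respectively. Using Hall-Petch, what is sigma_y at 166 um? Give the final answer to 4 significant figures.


sigma_y = sigma0 + k / sqrt(d)
1/sqrt(d1) = 1/sqrt(2.2e-05) = 213.201;  1/sqrt(d2) = 64.957
k = (sigma1 - sigma2) / (1/sqrt(d1) - 1/sqrt(d2)) = (155.8 - 90.6) / (213.201 - 64.957) = 0.439816 MPa*m^0.5
sigma0 = sigma1 - k/sqrt(d1) = 155.8 - 0.439816*213.201 = 62.0309 MPa
sigma_y(d3) = 62.0309 + 0.439816 / sqrt(1.66e-04) = 96.17 MPa


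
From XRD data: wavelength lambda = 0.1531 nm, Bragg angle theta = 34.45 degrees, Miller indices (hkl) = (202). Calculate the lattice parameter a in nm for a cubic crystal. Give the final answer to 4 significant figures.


d = lambda / (2*sin(theta))
d = 0.1531 / (2*sin(34.45 deg))
d = 0.135322 nm
a = d * sqrt(h^2+k^2+l^2) = 0.135322 * sqrt(8)
a = 0.3827 nm


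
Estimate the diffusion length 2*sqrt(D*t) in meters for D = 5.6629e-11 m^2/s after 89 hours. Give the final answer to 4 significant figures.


t = 89 hr = 320400 s
Diffusion length = 2*sqrt(D*t)
= 2*sqrt(5.6629e-11 * 320400)
= 8.519e-03 m


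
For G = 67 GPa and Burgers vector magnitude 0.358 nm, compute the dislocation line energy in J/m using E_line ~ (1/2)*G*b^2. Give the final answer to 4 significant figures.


E = G*b^2/2
b = 0.358 nm = 3.58e-10 m
G = 67 GPa = 6.7e+10 Pa
E = 0.5 * 6.7e+10 * (3.58e-10)^2
E = 4.293e-09 J/m


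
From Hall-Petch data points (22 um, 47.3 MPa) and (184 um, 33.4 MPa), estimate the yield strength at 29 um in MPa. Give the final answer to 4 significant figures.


sigma_y = sigma0 + k / sqrt(d)
1/sqrt(d1) = 1/sqrt(2.2e-05) = 213.201;  1/sqrt(d2) = 73.721
k = (sigma1 - sigma2) / (1/sqrt(d1) - 1/sqrt(d2)) = (47.3 - 33.4) / (213.201 - 73.721) = 0.0996561 MPa*m^0.5
sigma0 = sigma1 - k/sqrt(d1) = 47.3 - 0.0996561*213.201 = 26.0533 MPa
sigma_y(d3) = 26.0533 + 0.0996561 / sqrt(2.9e-05) = 44.56 MPa


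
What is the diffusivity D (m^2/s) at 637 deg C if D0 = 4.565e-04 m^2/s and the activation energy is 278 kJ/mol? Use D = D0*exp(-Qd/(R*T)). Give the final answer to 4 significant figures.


D = D0 * exp(-Qd / (R*T))
T = 910.15 K
D = 4.565e-04 * exp(-278e3 / (8.314 * 910.15))
D = 5.059e-20 m^2/s


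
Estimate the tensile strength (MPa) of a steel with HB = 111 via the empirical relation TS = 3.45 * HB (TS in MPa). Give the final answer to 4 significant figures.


TS (MPa) = 3.45 * HB
TS = 3.45 * 111
TS = 383 MPa


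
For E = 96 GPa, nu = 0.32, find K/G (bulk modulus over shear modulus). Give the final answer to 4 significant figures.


G = E / (2*(1+nu))
G = 96 / (2*(1+0.32)) = 36.3636 GPa
K = E / (3*(1-2*nu))
K = 96 / (3*(1-2*0.32)) = 88.8889 GPa
K/G = 88.8889 / 36.3636 = 2.444


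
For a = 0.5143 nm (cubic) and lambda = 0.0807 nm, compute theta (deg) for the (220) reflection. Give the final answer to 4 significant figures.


d = a / sqrt(h^2+k^2+l^2)
d = 0.5143 / sqrt(8) = 0.181833 nm
lambda = 2*d*sin(theta)  =>  sin(theta) = lambda / (2*d)
sin(theta) = 0.0807 / (2 * 0.181833) = 0.221908
theta = 12.82 deg


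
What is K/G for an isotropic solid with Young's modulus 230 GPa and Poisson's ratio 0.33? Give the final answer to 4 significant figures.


G = E / (2*(1+nu))
G = 230 / (2*(1+0.33)) = 86.4662 GPa
K = E / (3*(1-2*nu))
K = 230 / (3*(1-2*0.33)) = 225.49 GPa
K/G = 225.49 / 86.4662 = 2.608


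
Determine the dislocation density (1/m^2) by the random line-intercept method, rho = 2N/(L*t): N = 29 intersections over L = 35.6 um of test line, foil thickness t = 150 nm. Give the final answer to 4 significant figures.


rho = 2N / (L * t)
L = 35.6 um = 3.56e-05 m, t = 150 nm = 1.5e-07 m
rho = 2 * 29 / (3.56e-05 * 1.5e-07)
rho = 1.086e+13 1/m^2


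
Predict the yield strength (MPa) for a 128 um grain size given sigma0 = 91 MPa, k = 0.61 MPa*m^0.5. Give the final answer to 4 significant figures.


sigma_y = sigma0 + k / sqrt(d)
d = 128 um = 1.28e-04 m
sigma_y = 91 + 0.61 / sqrt(1.28e-04)
sigma_y = 144.9 MPa


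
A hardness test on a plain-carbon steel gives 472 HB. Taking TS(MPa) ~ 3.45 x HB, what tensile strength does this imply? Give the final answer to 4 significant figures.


TS (MPa) = 3.45 * HB
TS = 3.45 * 472
TS = 1628 MPa


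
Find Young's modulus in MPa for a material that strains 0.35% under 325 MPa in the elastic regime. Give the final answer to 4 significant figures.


E = sigma / epsilon
epsilon = 0.35% = 3.5e-03
E = 325 / 3.5e-03
E = 92860 MPa


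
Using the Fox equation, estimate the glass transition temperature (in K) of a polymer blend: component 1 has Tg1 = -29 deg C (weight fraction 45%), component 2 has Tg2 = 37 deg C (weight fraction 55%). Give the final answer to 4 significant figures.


1/Tg = w1/Tg1 + w2/Tg2 (in Kelvin)
Tg1 = 244.15 K, Tg2 = 310.15 K
1/Tg = 0.45/244.15 + 0.55/310.15
Tg = 276.5 K


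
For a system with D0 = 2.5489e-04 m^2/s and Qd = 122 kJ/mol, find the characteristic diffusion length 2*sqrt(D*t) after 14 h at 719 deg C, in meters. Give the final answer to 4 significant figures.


Step 1: D = D0 * exp(-Qd/(R*T))
T = 992.15 K
D = 2.5489e-04 * exp(-122e3 / (8.314 * 992.15)) = 9.61776e-11 m^2/s
Step 2: L = 2*sqrt(D*t)
t = 14 h = 50400 s
L = 2*sqrt(9.61776e-11 * 50400) = 4.403e-03 m


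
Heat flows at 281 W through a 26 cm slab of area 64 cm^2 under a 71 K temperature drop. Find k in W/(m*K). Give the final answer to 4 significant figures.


k = Q*L / (A*dT)
L = 0.26 m, A = 6.4e-03 m^2
k = 281 * 0.26 / (6.4e-03 * 71)
k = 160.8 W/(m*K)


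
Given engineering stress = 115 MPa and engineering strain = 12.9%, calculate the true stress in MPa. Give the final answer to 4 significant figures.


sigma_true = sigma_eng * (1 + epsilon_eng)
sigma_true = 115 * (1 + 0.129)
sigma_true = 129.8 MPa


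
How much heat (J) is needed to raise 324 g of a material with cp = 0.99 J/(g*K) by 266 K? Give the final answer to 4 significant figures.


Q = m * cp * dT
Q = 324 * 0.99 * 266
Q = 85320 J


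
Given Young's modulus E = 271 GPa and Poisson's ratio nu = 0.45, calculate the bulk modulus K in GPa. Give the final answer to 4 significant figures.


K = E / (3*(1-2*nu))
K = 271 / (3*(1-2*0.45))
K = 903.3 GPa


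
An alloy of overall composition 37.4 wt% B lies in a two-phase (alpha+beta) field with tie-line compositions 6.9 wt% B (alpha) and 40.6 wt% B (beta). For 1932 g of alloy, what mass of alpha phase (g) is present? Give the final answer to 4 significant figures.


f_alpha = (C_beta - C0) / (C_beta - C_alpha)
f_alpha = (40.6 - 37.4) / (40.6 - 6.9) = 0.0949555
m_alpha = f_alpha * m_total = 0.0949555 * 1932 = 183.5 g


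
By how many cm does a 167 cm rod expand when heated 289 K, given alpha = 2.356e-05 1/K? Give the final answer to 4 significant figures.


dL = L0 * alpha * dT
dL = 167 * 2.356e-05 * 289
dL = 1.137 cm


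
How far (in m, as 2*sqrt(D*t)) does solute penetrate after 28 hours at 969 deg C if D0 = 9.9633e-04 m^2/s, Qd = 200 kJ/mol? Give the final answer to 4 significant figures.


Step 1: D = D0 * exp(-Qd/(R*T))
T = 1242.15 K
D = 9.9633e-04 * exp(-200e3 / (8.314 * 1242.15)) = 3.87026e-12 m^2/s
Step 2: L = 2*sqrt(D*t)
t = 28 h = 100800 s
L = 2*sqrt(3.87026e-12 * 100800) = 1.249e-03 m


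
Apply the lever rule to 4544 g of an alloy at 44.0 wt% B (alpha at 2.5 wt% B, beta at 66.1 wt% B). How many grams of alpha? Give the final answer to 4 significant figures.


f_alpha = (C_beta - C0) / (C_beta - C_alpha)
f_alpha = (66.1 - 44.0) / (66.1 - 2.5) = 0.347484
m_alpha = f_alpha * m_total = 0.347484 * 4544 = 1579 g


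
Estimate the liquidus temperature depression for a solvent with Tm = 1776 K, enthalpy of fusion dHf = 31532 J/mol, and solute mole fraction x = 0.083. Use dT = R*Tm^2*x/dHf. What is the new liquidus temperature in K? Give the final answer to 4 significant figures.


dT = R*Tm^2*x / dHf
dT = 8.314 * 1776^2 * 0.083 / 31532
dT = 69.0276 K
T_new = 1776 - 69.0276 = 1707 K


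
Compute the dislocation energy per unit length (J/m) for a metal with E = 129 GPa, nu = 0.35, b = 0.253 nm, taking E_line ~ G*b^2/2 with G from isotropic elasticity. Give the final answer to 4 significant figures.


Step 1: G = E / (2*(1+nu))
G = 129 / (2*(1+0.35)) = 47.7778 GPa = 4.77778e+10 Pa
Step 2: E_line = G*b^2/2
b = 0.253 nm = 2.53e-10 m
E_line = 0.5 * 4.77778e+10 * (2.53e-10)^2 = 1.529e-09 J/m


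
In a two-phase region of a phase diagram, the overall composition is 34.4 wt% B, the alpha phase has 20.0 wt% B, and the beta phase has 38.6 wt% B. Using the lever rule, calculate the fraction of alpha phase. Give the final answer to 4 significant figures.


f_alpha = (C_beta - C0) / (C_beta - C_alpha)
f_alpha = (38.6 - 34.4) / (38.6 - 20.0)
f_alpha = 0.2258


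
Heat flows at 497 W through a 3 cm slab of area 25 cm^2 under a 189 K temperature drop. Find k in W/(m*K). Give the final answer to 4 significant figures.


k = Q*L / (A*dT)
L = 0.03 m, A = 2.5e-03 m^2
k = 497 * 0.03 / (2.5e-03 * 189)
k = 31.56 W/(m*K)


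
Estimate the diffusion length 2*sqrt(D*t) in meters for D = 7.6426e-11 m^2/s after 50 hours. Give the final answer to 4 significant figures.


t = 50 hr = 180000 s
Diffusion length = 2*sqrt(D*t)
= 2*sqrt(7.6426e-11 * 180000)
= 7.418e-03 m


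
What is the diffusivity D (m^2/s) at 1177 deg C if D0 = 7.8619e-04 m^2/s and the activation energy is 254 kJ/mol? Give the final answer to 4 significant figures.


D = D0 * exp(-Qd / (R*T))
T = 1450.15 K
D = 7.8619e-04 * exp(-254e3 / (8.314 * 1450.15))
D = 5.573e-13 m^2/s


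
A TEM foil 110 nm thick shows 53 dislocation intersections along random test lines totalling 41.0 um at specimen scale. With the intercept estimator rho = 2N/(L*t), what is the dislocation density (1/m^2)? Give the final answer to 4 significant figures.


rho = 2N / (L * t)
L = 41.0 um = 4.1e-05 m, t = 110 nm = 1.1e-07 m
rho = 2 * 53 / (4.1e-05 * 1.1e-07)
rho = 2.35e+13 1/m^2


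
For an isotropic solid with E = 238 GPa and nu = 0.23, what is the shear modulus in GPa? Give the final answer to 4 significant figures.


G = E / (2*(1+nu))
G = 238 / (2*(1+0.23))
G = 96.75 GPa


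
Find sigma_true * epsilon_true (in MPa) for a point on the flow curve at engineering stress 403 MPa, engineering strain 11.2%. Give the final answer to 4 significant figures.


sigma_true = sigma_eng * (1 + epsilon_eng)
sigma_true = 403 * (1 + 0.112) = 448.136 MPa
epsilon_true = ln(1 + epsilon_eng)
epsilon_true = ln(1 + 0.112) = 0.10616
sigma_true * epsilon_true = 448.136 * 0.10616 = 47.57 MPa


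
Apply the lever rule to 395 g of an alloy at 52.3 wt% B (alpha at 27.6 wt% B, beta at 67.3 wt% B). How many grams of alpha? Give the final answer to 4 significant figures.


f_alpha = (C_beta - C0) / (C_beta - C_alpha)
f_alpha = (67.3 - 52.3) / (67.3 - 27.6) = 0.377834
m_alpha = f_alpha * m_total = 0.377834 * 395 = 149.2 g


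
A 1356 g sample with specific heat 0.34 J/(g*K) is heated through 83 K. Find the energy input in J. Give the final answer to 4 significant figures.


Q = m * cp * dT
Q = 1356 * 0.34 * 83
Q = 38270 J


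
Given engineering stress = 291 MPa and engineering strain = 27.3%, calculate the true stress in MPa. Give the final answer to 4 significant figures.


sigma_true = sigma_eng * (1 + epsilon_eng)
sigma_true = 291 * (1 + 0.273)
sigma_true = 370.4 MPa


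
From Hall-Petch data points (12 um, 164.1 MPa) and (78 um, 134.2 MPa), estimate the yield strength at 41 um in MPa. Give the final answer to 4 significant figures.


sigma_y = sigma0 + k / sqrt(d)
1/sqrt(d1) = 1/sqrt(1.2e-05) = 288.675;  1/sqrt(d2) = 113.228
k = (sigma1 - sigma2) / (1/sqrt(d1) - 1/sqrt(d2)) = (164.1 - 134.2) / (288.675 - 113.228) = 0.170421 MPa*m^0.5
sigma0 = sigma1 - k/sqrt(d1) = 164.1 - 0.170421*288.675 = 114.904 MPa
sigma_y(d3) = 114.904 + 0.170421 / sqrt(4.1e-05) = 141.5 MPa


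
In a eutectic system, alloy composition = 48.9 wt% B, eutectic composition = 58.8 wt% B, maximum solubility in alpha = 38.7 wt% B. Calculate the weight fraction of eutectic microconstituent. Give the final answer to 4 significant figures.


f_primary = (C_e - C0) / (C_e - C_alpha_max)
f_primary = (58.8 - 48.9) / (58.8 - 38.7)
f_primary = 0.492537
f_eutectic = 1 - 0.492537 = 0.5075


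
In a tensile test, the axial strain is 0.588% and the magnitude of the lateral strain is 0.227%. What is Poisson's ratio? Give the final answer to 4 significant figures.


nu = -epsilon_lat / epsilon_axial
Lateral strain is contraction (negative), so using magnitudes:
nu = 0.227 / 0.588
nu = 0.3861


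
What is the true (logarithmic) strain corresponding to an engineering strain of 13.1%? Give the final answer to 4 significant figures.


epsilon_true = ln(1 + epsilon_eng)
epsilon_true = ln(1 + 0.131)
epsilon_true = 0.1231


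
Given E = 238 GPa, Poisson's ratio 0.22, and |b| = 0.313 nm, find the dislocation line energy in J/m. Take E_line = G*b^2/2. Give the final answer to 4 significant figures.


Step 1: G = E / (2*(1+nu))
G = 238 / (2*(1+0.22)) = 97.541 GPa = 9.7541e+10 Pa
Step 2: E_line = G*b^2/2
b = 0.313 nm = 3.13e-10 m
E_line = 0.5 * 9.7541e+10 * (3.13e-10)^2 = 4.778e-09 J/m


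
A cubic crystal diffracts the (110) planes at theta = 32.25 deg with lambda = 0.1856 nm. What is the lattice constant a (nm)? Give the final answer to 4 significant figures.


d = lambda / (2*sin(theta))
d = 0.1856 / (2*sin(32.25 deg))
d = 0.173908 nm
a = d * sqrt(h^2+k^2+l^2) = 0.173908 * sqrt(2)
a = 0.2459 nm


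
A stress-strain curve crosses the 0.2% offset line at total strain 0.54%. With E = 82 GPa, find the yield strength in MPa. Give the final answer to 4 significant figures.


Offset strain = 0.002
Elastic strain at yield = total_strain - offset = 5.4e-03 - 0.002 = 3.4e-03
sigma_y = E * elastic_strain = 82000 * 3.4e-03
sigma_y = 278.8 MPa


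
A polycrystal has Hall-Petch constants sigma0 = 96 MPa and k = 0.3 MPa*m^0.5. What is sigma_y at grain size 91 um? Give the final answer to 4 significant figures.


sigma_y = sigma0 + k / sqrt(d)
d = 91 um = 9.1e-05 m
sigma_y = 96 + 0.3 / sqrt(9.1e-05)
sigma_y = 127.4 MPa


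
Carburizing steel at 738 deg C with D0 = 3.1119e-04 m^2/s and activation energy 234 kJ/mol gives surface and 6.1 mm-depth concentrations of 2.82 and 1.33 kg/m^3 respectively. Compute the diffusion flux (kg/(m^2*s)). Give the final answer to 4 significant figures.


Step 1: D = D0 * exp(-Qd/(R*T))
T = 738 + 273.15 = 1011.15 K
D = 3.1119e-04 * exp(-234e3 / (8.314 * 1011.15)) = 2.53785e-16 m^2/s
Step 2: J = D * (C1 - C2) / dx
J = 2.53785e-16 * (2.82 - 1.33) / 6.1e-03
J = 6.199e-14 kg/(m^2*s)


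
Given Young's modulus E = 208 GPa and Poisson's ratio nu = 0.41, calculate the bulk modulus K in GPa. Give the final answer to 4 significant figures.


K = E / (3*(1-2*nu))
K = 208 / (3*(1-2*0.41))
K = 385.2 GPa


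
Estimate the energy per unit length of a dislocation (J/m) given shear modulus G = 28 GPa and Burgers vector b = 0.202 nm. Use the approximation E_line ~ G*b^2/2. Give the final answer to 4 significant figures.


E = G*b^2/2
b = 0.202 nm = 2.02e-10 m
G = 28 GPa = 2.8e+10 Pa
E = 0.5 * 2.8e+10 * (2.02e-10)^2
E = 5.713e-10 J/m


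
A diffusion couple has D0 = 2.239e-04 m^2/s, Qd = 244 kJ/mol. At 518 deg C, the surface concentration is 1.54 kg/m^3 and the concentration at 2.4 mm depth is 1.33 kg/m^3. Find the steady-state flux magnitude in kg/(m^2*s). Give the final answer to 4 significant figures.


Step 1: D = D0 * exp(-Qd/(R*T))
T = 518 + 273.15 = 791.15 K
D = 2.239e-04 * exp(-244e3 / (8.314 * 791.15)) = 1.73657e-20 m^2/s
Step 2: J = D * (C1 - C2) / dx
J = 1.73657e-20 * (1.54 - 1.33) / 2.4e-03
J = 1.519e-18 kg/(m^2*s)


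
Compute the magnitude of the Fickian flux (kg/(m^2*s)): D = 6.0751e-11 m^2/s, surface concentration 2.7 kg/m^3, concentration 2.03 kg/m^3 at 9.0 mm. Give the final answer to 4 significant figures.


J = -D * (dC/dx) = D * (C1 - C2) / dx
J = 6.0751e-11 * (2.7 - 2.03) / 9e-03
J = 4.523e-09 kg/(m^2*s)


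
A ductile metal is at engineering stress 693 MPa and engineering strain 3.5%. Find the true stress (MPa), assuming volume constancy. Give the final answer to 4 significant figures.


sigma_true = sigma_eng * (1 + epsilon_eng)
sigma_true = 693 * (1 + 0.035)
sigma_true = 717.3 MPa


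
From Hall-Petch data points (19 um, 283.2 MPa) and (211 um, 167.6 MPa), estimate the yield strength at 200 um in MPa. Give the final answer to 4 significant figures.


sigma_y = sigma0 + k / sqrt(d)
1/sqrt(d1) = 1/sqrt(1.9e-05) = 229.416;  1/sqrt(d2) = 68.8428
k = (sigma1 - sigma2) / (1/sqrt(d1) - 1/sqrt(d2)) = (283.2 - 167.6) / (229.416 - 68.8428) = 0.719922 MPa*m^0.5
sigma0 = sigma1 - k/sqrt(d1) = 283.2 - 0.719922*229.416 = 118.039 MPa
sigma_y(d3) = 118.039 + 0.719922 / sqrt(2e-04) = 168.9 MPa


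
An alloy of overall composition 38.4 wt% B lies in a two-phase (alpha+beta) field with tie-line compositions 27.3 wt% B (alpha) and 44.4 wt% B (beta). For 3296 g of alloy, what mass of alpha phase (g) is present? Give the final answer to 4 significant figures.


f_alpha = (C_beta - C0) / (C_beta - C_alpha)
f_alpha = (44.4 - 38.4) / (44.4 - 27.3) = 0.350877
m_alpha = f_alpha * m_total = 0.350877 * 3296 = 1156 g


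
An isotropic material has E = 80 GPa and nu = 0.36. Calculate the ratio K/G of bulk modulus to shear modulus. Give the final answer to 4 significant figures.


G = E / (2*(1+nu))
G = 80 / (2*(1+0.36)) = 29.4118 GPa
K = E / (3*(1-2*nu))
K = 80 / (3*(1-2*0.36)) = 95.2381 GPa
K/G = 95.2381 / 29.4118 = 3.238


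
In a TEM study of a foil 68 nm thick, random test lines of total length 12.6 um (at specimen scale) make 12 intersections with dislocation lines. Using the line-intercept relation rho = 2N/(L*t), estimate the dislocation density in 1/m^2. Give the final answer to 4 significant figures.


rho = 2N / (L * t)
L = 12.6 um = 1.26e-05 m, t = 68 nm = 6.8e-08 m
rho = 2 * 12 / (1.26e-05 * 6.8e-08)
rho = 2.801e+13 1/m^2


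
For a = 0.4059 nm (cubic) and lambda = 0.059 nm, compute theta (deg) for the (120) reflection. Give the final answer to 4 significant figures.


d = a / sqrt(h^2+k^2+l^2)
d = 0.4059 / sqrt(5) = 0.181524 nm
lambda = 2*d*sin(theta)  =>  sin(theta) = lambda / (2*d)
sin(theta) = 0.059 / (2 * 0.181524) = 0.162513
theta = 9.353 deg


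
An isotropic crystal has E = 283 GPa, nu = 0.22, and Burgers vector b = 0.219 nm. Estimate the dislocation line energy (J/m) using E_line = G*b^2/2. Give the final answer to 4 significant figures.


Step 1: G = E / (2*(1+nu))
G = 283 / (2*(1+0.22)) = 115.984 GPa = 1.15984e+11 Pa
Step 2: E_line = G*b^2/2
b = 0.219 nm = 2.19e-10 m
E_line = 0.5 * 1.15984e+11 * (2.19e-10)^2 = 2.781e-09 J/m


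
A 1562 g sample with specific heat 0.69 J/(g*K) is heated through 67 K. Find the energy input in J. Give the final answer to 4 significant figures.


Q = m * cp * dT
Q = 1562 * 0.69 * 67
Q = 72210 J


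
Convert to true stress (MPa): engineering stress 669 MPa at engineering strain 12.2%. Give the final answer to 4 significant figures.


sigma_true = sigma_eng * (1 + epsilon_eng)
sigma_true = 669 * (1 + 0.122)
sigma_true = 750.6 MPa


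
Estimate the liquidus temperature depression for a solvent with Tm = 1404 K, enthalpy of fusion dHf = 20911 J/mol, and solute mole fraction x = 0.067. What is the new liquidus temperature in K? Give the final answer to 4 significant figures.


dT = R*Tm^2*x / dHf
dT = 8.314 * 1404^2 * 0.067 / 20911
dT = 52.5103 K
T_new = 1404 - 52.5103 = 1351 K


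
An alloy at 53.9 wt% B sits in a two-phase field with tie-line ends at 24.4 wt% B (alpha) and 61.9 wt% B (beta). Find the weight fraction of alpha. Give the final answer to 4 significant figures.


f_alpha = (C_beta - C0) / (C_beta - C_alpha)
f_alpha = (61.9 - 53.9) / (61.9 - 24.4)
f_alpha = 0.2133


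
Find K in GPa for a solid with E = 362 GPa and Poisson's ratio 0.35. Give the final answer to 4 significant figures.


K = E / (3*(1-2*nu))
K = 362 / (3*(1-2*0.35))
K = 402.2 GPa


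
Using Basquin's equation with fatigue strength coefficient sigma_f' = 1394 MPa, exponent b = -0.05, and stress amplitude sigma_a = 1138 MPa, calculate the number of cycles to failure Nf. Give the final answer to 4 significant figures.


sigma_a = sigma_f' * (2*Nf)^b
2*Nf = (sigma_a / sigma_f')^(1/b)
2*Nf = (1138 / 1394)^(1/-0.05)
2*Nf = 57.8642
Nf = 28.93 cycles
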